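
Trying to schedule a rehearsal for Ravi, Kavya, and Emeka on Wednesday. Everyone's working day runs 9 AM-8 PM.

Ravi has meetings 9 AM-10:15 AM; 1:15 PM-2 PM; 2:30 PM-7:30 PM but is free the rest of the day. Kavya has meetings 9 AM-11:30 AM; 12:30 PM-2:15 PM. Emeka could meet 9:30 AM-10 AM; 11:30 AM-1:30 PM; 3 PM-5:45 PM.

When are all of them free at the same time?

Ravi free: 10:15-13:15, 14:00-14:30, 19:30-20:00 (invert busy blocks within the working day).
Kavya free: 11:30-12:30, 14:15-20:00 (invert busy blocks within the working day).
Emeka free: 09:30-10:00, 11:30-13:30, 15:00-17:45.
Ravi ∩ Kavya: 11:30-12:30, 14:15-14:30, 19:30-20:00.
Ravi ∩ Kavya ∩ Emeka: 11:30-12:30.

11:30-12:30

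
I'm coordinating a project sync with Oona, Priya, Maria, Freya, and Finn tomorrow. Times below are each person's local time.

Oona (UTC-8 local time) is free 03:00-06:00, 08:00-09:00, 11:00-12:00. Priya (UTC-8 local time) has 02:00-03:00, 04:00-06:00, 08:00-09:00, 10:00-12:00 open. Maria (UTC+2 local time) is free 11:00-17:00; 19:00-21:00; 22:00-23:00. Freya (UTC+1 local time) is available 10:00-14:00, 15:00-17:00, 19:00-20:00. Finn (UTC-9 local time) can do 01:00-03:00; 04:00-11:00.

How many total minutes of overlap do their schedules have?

0

Oona in UTC: 11:00-14:00, 16:00-17:00, 19:00-20:00 (add 8h to convert from UTC-8).
Priya in UTC: 10:00-11:00, 12:00-14:00, 16:00-17:00, 18:00-20:00 (add 8h to convert from UTC-8).
Maria in UTC: 09:00-15:00, 17:00-19:00, 20:00-21:00 (subtract 2h to convert from UTC+2).
Freya in UTC: 09:00-13:00, 14:00-16:00, 18:00-19:00 (subtract 1h to convert from UTC+1).
Finn in UTC: 10:00-12:00, 13:00-20:00 (add 9h to convert from UTC-9).
Oona ∩ Priya: 12:00-14:00, 16:00-17:00, 19:00-20:00.
Oona ∩ Priya ∩ Maria: 12:00-14:00.
Oona ∩ Priya ∩ Maria ∩ Freya: 12:00-13:00.
Oona ∩ Priya ∩ Maria ∩ Freya ∩ Finn: ∅.
There is no time when everyone is free.
There is no common window, so the total is 0 minutes.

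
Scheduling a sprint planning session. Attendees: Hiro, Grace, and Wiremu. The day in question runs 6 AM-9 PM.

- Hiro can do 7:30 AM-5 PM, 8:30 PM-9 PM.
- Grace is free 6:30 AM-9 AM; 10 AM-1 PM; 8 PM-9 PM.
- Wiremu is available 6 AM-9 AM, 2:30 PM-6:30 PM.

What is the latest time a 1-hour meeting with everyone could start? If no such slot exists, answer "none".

08:00

Hiro ∩ Grace: 07:30-09:00, 10:00-13:00, 20:30-21:00.
Hiro ∩ Grace ∩ Wiremu: 07:30-09:00.
The last common window of at least 60 minutes is 07:30-09:00; a 60-minute meeting can start as late as 08:00 and still end by 09:00.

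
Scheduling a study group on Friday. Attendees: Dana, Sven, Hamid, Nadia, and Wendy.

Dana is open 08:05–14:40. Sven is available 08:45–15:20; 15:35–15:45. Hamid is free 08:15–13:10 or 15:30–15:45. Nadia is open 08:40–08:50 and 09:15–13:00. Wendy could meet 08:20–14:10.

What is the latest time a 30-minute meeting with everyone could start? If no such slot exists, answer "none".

12:30

Dana ∩ Sven: 08:45-14:40.
Dana ∩ Sven ∩ Hamid: 08:45-13:10.
Dana ∩ Sven ∩ Hamid ∩ Nadia: 08:45-08:50, 09:15-13:00.
Dana ∩ Sven ∩ Hamid ∩ Nadia ∩ Wendy: 08:45-08:50, 09:15-13:00.
The last common window of at least 30 minutes is 09:15-13:00; a 30-minute meeting can start as late as 12:30 and still end by 13:00.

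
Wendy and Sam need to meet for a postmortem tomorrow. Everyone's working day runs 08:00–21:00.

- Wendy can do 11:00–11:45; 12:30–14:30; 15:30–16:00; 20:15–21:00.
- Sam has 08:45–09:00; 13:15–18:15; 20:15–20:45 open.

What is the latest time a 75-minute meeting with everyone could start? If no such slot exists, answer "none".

Wendy ∩ Sam: 13:15-14:30, 15:30-16:00, 20:15-20:45.
So the common availability across everyone is 13:15-14:30, 15:30-16:00, 20:15-20:45.
The last common window of at least 75 minutes is 13:15-14:30; a 75-minute meeting can start as late as 13:15 and still end by 14:30.

13:15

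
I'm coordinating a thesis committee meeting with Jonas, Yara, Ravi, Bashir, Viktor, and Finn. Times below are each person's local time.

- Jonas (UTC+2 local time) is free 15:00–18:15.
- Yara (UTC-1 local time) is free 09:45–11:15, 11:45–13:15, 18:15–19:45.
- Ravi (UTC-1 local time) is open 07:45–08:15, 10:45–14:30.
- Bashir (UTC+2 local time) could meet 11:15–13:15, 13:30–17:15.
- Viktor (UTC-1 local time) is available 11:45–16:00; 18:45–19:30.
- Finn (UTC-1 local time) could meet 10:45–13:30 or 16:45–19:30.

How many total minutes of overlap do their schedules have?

Jonas in UTC: 13:00-16:15 (subtract 2h to convert from UTC+2).
Yara in UTC: 10:45-12:15, 12:45-14:15, 19:15-20:45 (add 1h to convert from UTC-1).
Ravi in UTC: 08:45-09:15, 11:45-15:30 (add 1h to convert from UTC-1).
Bashir in UTC: 09:15-11:15, 11:30-15:15 (subtract 2h to convert from UTC+2).
Viktor in UTC: 12:45-17:00, 19:45-20:30 (add 1h to convert from UTC-1).
Finn in UTC: 11:45-14:30, 17:45-20:30 (add 1h to convert from UTC-1).
Jonas ∩ Yara: 13:00-14:15.
Jonas ∩ Yara ∩ Ravi: 13:00-14:15.
Jonas ∩ Yara ∩ Ravi ∩ Bashir: 13:00-14:15.
Jonas ∩ Yara ∩ Ravi ∩ Bashir ∩ Viktor: 13:00-14:15.
Jonas ∩ Yara ∩ Ravi ∩ Bashir ∩ Viktor ∩ Finn: 13:00-14:15.
That's a single block of 75 minutes.

75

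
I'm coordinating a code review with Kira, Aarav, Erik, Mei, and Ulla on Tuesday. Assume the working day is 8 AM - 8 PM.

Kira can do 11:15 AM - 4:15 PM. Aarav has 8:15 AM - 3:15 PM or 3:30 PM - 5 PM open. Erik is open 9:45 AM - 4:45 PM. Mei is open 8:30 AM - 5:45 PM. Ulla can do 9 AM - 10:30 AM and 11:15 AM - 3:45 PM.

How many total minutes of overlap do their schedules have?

255

Kira ∩ Aarav: 11:15-15:15, 15:30-16:15.
Kira ∩ Aarav ∩ Erik: 11:15-15:15, 15:30-16:15.
Kira ∩ Aarav ∩ Erik ∩ Mei: 11:15-15:15, 15:30-16:15.
Kira ∩ Aarav ∩ Erik ∩ Mei ∩ Ulla: 11:15-15:15, 15:30-15:45.
Summing the common windows: 240 + 15 = 255 minutes.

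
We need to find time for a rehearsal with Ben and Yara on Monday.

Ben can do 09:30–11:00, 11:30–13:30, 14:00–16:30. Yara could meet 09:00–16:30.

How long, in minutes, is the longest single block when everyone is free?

150

Ben ∩ Yara: 09:30-11:00, 11:30-13:30, 14:00-16:30.
The longest is 14:00-16:30 at 150 minutes.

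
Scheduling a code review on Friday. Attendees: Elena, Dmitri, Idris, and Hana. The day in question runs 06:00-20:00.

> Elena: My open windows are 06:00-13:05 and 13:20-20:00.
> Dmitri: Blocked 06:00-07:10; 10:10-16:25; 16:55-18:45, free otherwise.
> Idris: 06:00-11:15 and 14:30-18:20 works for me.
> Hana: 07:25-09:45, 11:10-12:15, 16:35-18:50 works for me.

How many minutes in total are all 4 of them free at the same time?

160

Elena free: 06:00-13:05, 13:20-20:00.
Dmitri free: 07:10-10:10, 16:25-16:55, 18:45-20:00 (invert busy blocks within the working day).
Idris free: 06:00-11:15, 14:30-18:20.
Hana free: 07:25-09:45, 11:10-12:15, 16:35-18:50.
Elena ∩ Dmitri: 07:10-10:10, 16:25-16:55, 18:45-20:00.
Elena ∩ Dmitri ∩ Idris: 07:10-10:10, 16:25-16:55.
Elena ∩ Dmitri ∩ Idris ∩ Hana: 07:25-09:45, 16:35-16:55.
So the common availability across everyone is 07:25-09:45, 16:35-16:55.
Summing the common windows: 140 + 20 = 160 minutes.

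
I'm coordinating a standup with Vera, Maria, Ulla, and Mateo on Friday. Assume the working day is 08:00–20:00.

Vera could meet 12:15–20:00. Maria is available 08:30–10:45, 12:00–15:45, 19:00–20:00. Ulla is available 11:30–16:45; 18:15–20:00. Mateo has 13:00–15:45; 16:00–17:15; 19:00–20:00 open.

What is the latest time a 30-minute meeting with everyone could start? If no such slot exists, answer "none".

Vera ∩ Maria: 12:15-15:45, 19:00-20:00.
Vera ∩ Maria ∩ Ulla: 12:15-15:45, 19:00-20:00.
Vera ∩ Maria ∩ Ulla ∩ Mateo: 13:00-15:45, 19:00-20:00.
The last common window of at least 30 minutes is 19:00-20:00; a 30-minute meeting can start as late as 19:30 and still end by 20:00.

19:30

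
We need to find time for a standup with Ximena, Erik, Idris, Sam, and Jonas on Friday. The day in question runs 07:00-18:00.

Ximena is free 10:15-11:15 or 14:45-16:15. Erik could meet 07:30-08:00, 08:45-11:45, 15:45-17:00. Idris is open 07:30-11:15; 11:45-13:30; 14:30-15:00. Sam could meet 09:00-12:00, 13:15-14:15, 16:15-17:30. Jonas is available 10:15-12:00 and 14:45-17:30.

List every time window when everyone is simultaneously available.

Ximena ∩ Erik: 10:15-11:15, 15:45-16:15.
Ximena ∩ Erik ∩ Idris: 10:15-11:15.
Ximena ∩ Erik ∩ Idris ∩ Sam: 10:15-11:15.
Ximena ∩ Erik ∩ Idris ∩ Sam ∩ Jonas: 10:15-11:15.

10:15-11:15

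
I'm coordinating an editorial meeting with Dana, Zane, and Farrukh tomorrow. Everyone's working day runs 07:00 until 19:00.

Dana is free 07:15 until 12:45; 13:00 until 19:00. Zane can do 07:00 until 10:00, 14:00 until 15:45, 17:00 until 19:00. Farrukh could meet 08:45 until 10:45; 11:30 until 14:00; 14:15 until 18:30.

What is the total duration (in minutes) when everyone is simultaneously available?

Dana ∩ Zane: 07:15-10:00, 14:00-15:45, 17:00-19:00.
Dana ∩ Zane ∩ Farrukh: 08:45-10:00, 14:15-15:45, 17:00-18:30.
So the common availability across everyone is 08:45-10:00, 14:15-15:45, 17:00-18:30.
Summing the common windows: 75 + 90 + 90 = 255 minutes.

255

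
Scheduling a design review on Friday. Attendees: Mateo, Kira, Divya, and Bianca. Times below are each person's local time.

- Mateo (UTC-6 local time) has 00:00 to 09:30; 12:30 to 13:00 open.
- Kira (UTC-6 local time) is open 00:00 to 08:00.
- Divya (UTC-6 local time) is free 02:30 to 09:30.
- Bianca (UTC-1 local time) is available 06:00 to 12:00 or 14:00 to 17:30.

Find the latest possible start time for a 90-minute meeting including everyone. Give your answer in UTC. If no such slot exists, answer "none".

11:30

Mateo in UTC: 06:00-15:30, 18:30-19:00 (add 6h to convert from UTC-6).
Kira in UTC: 06:00-14:00 (add 6h to convert from UTC-6).
Divya in UTC: 08:30-15:30 (add 6h to convert from UTC-6).
Bianca in UTC: 07:00-13:00, 15:00-18:30 (add 1h to convert from UTC-1).
Mateo ∩ Kira: 06:00-14:00.
Mateo ∩ Kira ∩ Divya: 08:30-14:00.
Mateo ∩ Kira ∩ Divya ∩ Bianca: 08:30-13:00.
The last common window of at least 90 minutes is 08:30-13:00; a 90-minute meeting can start as late as 11:30 and still end by 13:00.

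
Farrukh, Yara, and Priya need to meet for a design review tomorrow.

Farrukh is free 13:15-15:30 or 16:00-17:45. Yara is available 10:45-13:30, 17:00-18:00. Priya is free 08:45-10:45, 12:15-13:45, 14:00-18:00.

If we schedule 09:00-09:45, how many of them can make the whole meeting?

1

Priya can make the full 09:00-09:45 slot — that's 1.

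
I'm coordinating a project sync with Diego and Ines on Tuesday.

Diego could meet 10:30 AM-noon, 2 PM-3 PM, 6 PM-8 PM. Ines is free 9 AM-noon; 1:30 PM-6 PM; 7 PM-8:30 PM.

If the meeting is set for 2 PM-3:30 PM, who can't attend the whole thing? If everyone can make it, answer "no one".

Diego

Diego: not fully free for 14:00-15:30. Ines: free for 14:00-15:30.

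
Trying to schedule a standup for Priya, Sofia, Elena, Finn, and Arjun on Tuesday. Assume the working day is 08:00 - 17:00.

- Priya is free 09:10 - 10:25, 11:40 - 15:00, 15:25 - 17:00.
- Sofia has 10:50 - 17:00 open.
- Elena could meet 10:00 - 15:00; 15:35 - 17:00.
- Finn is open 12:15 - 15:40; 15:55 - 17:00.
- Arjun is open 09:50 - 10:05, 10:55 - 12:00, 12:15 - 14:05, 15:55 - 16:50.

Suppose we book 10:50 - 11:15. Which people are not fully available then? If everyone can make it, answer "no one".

Arjun, Finn, Priya

Priya: not fully free for 10:50-11:15. Sofia: free for 10:50-11:15. Elena: free for 10:50-11:15. Finn: not fully free for 10:50-11:15. Arjun: not fully free for 10:50-11:15.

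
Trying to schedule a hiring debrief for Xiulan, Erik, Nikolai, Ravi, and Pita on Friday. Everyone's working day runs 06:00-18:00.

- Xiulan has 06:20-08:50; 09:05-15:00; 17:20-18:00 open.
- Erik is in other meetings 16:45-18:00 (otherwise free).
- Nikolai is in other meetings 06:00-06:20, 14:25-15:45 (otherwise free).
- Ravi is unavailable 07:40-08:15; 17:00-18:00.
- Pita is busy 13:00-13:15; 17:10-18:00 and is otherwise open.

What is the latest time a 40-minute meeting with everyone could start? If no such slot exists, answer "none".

Xiulan free: 06:20-08:50, 09:05-15:00, 17:20-18:00.
Erik free: 06:00-16:45 (invert busy blocks within the working day).
Nikolai free: 06:20-14:25, 15:45-18:00 (invert busy blocks within the working day).
Ravi free: 06:00-07:40, 08:15-17:00 (invert busy blocks within the working day).
Pita free: 06:00-13:00, 13:15-17:10 (invert busy blocks within the working day).
Xiulan ∩ Erik: 06:20-08:50, 09:05-15:00.
Xiulan ∩ Erik ∩ Nikolai: 06:20-08:50, 09:05-14:25.
Xiulan ∩ Erik ∩ Nikolai ∩ Ravi: 06:20-07:40, 08:15-08:50, 09:05-14:25.
Xiulan ∩ Erik ∩ Nikolai ∩ Ravi ∩ Pita: 06:20-07:40, 08:15-08:50, 09:05-13:00, 13:15-14:25.
So the common availability across everyone is 06:20-07:40, 08:15-08:50, 09:05-13:00, 13:15-14:25.
The last common window of at least 40 minutes is 13:15-14:25; a 40-minute meeting can start as late as 13:45 and still end by 14:25.

13:45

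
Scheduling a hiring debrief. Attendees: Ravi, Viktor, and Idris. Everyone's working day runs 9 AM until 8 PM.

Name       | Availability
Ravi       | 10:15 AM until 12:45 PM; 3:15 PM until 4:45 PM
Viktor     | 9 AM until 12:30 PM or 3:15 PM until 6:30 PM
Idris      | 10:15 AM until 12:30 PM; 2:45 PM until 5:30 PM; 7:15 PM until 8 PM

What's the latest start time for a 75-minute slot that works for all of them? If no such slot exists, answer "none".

Ravi ∩ Viktor: 10:15-12:30, 15:15-16:45.
Ravi ∩ Viktor ∩ Idris: 10:15-12:30, 15:15-16:45.
Those are the intersection windows.
The last common window of at least 75 minutes is 15:15-16:45; a 75-minute meeting can start as late as 15:30 and still end by 16:45.

15:30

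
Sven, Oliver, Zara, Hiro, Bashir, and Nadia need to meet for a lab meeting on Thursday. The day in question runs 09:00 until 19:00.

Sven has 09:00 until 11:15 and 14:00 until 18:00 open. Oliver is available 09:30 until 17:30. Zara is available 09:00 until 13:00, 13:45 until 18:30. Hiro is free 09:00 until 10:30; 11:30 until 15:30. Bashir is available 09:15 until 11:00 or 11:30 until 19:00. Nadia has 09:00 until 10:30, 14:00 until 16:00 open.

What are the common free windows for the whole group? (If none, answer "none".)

09:30-10:30, 14:00-15:30

Sven ∩ Oliver: 09:30-11:15, 14:00-17:30.
Sven ∩ Oliver ∩ Zara: 09:30-11:15, 14:00-17:30.
Sven ∩ Oliver ∩ Zara ∩ Hiro: 09:30-10:30, 14:00-15:30.
Sven ∩ Oliver ∩ Zara ∩ Hiro ∩ Bashir: 09:30-10:30, 14:00-15:30.
Sven ∩ Oliver ∩ Zara ∩ Hiro ∩ Bashir ∩ Nadia: 09:30-10:30, 14:00-15:30.
Those are the intersection windows.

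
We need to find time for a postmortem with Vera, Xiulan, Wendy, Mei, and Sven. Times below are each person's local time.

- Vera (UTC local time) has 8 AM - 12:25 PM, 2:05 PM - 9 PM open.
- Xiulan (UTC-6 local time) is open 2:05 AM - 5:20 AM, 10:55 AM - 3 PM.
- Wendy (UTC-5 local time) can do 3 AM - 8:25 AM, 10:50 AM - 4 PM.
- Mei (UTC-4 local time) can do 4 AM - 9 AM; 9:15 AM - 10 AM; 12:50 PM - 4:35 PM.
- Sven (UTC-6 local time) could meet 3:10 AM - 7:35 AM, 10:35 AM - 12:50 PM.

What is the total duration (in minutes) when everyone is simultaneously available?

Vera in UTC: 08:00-12:25, 14:05-21:00.
Xiulan in UTC: 08:05-11:20, 16:55-21:00 (add 6h to convert from UTC-6).
Wendy in UTC: 08:00-13:25, 15:50-21:00 (add 5h to convert from UTC-5).
Mei in UTC: 08:00-13:00, 13:15-14:00, 16:50-20:35 (add 4h to convert from UTC-4).
Sven in UTC: 09:10-13:35, 16:35-18:50 (add 6h to convert from UTC-6).
Vera ∩ Xiulan: 08:05-11:20, 16:55-21:00.
Vera ∩ Xiulan ∩ Wendy: 08:05-11:20, 16:55-21:00.
Vera ∩ Xiulan ∩ Wendy ∩ Mei: 08:05-11:20, 16:55-20:35.
Vera ∩ Xiulan ∩ Wendy ∩ Mei ∩ Sven: 09:10-11:20, 16:55-18:50.
Summing the common windows: 130 + 115 = 245 minutes.

245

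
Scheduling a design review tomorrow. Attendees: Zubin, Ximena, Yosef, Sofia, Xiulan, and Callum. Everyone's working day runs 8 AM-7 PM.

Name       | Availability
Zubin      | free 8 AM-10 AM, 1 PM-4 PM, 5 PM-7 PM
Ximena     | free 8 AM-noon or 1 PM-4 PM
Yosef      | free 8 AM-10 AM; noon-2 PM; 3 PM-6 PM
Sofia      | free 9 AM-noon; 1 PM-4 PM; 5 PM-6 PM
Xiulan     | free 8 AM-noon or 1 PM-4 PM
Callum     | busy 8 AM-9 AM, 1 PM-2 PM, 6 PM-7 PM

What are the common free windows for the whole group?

09:00-10:00, 15:00-16:00

Zubin free: 08:00-10:00, 13:00-16:00, 17:00-19:00.
Ximena free: 08:00-12:00, 13:00-16:00.
Yosef free: 08:00-10:00, 12:00-14:00, 15:00-18:00.
Sofia free: 09:00-12:00, 13:00-16:00, 17:00-18:00.
Xiulan free: 08:00-12:00, 13:00-16:00.
Callum free: 09:00-13:00, 14:00-18:00 (invert busy blocks within the working day).
Zubin ∩ Ximena: 08:00-10:00, 13:00-16:00.
Zubin ∩ Ximena ∩ Yosef: 08:00-10:00, 13:00-14:00, 15:00-16:00.
Zubin ∩ Ximena ∩ Yosef ∩ Sofia: 09:00-10:00, 13:00-14:00, 15:00-16:00.
Zubin ∩ Ximena ∩ Yosef ∩ Sofia ∩ Xiulan: 09:00-10:00, 13:00-14:00, 15:00-16:00.
Zubin ∩ Ximena ∩ Yosef ∩ Sofia ∩ Xiulan ∩ Callum: 09:00-10:00, 15:00-16:00.
So the common availability across everyone is 09:00-10:00, 15:00-16:00.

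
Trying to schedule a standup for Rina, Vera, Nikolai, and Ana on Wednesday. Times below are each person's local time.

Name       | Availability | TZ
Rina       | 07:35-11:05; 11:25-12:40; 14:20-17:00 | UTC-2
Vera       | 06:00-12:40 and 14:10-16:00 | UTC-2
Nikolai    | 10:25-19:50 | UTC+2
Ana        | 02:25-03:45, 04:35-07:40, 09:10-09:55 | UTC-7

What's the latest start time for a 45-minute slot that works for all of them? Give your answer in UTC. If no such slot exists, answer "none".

Rina in UTC: 09:35-13:05, 13:25-14:40, 16:20-19:00 (add 2h to convert from UTC-2).
Vera in UTC: 08:00-14:40, 16:10-18:00 (add 2h to convert from UTC-2).
Nikolai in UTC: 08:25-17:50 (subtract 2h to convert from UTC+2).
Ana in UTC: 09:25-10:45, 11:35-14:40, 16:10-16:55 (add 7h to convert from UTC-7).
Rina ∩ Vera: 09:35-13:05, 13:25-14:40, 16:20-18:00.
Rina ∩ Vera ∩ Nikolai: 09:35-13:05, 13:25-14:40, 16:20-17:50.
Rina ∩ Vera ∩ Nikolai ∩ Ana: 09:35-10:45, 11:35-13:05, 13:25-14:40, 16:20-16:55.
The last common window of at least 45 minutes is 13:25-14:40; a 45-minute meeting can start as late as 13:55 and still end by 14:40.

13:55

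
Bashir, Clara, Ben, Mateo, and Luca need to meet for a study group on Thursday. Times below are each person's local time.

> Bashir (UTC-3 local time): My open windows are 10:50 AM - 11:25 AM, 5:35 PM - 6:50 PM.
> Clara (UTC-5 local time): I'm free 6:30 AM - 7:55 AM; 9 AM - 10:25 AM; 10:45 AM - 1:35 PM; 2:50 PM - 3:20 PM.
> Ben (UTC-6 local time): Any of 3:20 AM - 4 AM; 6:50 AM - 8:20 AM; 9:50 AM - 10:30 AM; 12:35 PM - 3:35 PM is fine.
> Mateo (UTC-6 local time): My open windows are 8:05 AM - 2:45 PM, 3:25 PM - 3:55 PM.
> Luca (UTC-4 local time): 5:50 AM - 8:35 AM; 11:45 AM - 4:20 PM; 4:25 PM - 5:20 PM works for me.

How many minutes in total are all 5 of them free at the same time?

0

Bashir in UTC: 13:50-14:25, 20:35-21:50 (add 3h to convert from UTC-3).
Clara in UTC: 11:30-12:55, 14:00-15:25, 15:45-18:35, 19:50-20:20 (add 5h to convert from UTC-5).
Ben in UTC: 09:20-10:00, 12:50-14:20, 15:50-16:30, 18:35-21:35 (add 6h to convert from UTC-6).
Mateo in UTC: 14:05-20:45, 21:25-21:55 (add 6h to convert from UTC-6).
Luca in UTC: 09:50-12:35, 15:45-20:20, 20:25-21:20 (add 4h to convert from UTC-4).
Bashir ∩ Clara: 14:00-14:25.
Bashir ∩ Clara ∩ Ben: 14:00-14:20.
Bashir ∩ Clara ∩ Ben ∩ Mateo: 14:05-14:20.
Bashir ∩ Clara ∩ Ben ∩ Mateo ∩ Luca: ∅.
There is no time when everyone is free.
There is no common window, so the total is 0 minutes.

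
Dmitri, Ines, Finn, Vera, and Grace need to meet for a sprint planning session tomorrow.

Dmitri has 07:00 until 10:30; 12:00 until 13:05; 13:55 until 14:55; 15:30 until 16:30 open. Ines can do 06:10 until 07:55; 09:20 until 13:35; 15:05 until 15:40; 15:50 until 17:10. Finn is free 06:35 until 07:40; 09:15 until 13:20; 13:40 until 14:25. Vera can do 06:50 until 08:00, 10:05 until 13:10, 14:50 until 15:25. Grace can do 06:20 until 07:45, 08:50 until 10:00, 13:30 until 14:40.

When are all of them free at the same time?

Dmitri ∩ Ines: 07:00-07:55, 09:20-10:30, 12:00-13:05, 15:30-15:40, 15:50-16:30.
Dmitri ∩ Ines ∩ Finn: 07:00-07:40, 09:20-10:30, 12:00-13:05.
Dmitri ∩ Ines ∩ Finn ∩ Vera: 07:00-07:40, 10:05-10:30, 12:00-13:05.
Dmitri ∩ Ines ∩ Finn ∩ Vera ∩ Grace: 07:00-07:40.
So the common availability across everyone is 07:00-07:40.

07:00-07:40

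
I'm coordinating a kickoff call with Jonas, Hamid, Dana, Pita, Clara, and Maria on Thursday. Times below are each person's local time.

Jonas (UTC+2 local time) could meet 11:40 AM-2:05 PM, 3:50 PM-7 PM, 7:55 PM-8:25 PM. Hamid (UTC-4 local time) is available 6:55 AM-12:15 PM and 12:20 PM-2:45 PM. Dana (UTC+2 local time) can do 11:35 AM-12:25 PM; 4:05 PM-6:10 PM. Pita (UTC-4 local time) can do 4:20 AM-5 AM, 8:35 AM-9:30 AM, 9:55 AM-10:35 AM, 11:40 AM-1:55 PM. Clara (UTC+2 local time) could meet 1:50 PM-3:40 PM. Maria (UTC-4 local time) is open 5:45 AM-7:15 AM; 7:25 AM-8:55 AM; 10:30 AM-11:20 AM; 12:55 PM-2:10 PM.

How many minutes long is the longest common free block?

Jonas in UTC: 09:40-12:05, 13:50-17:00, 17:55-18:25 (subtract 2h to convert from UTC+2).
Hamid in UTC: 10:55-16:15, 16:20-18:45 (add 4h to convert from UTC-4).
Dana in UTC: 09:35-10:25, 14:05-16:10 (subtract 2h to convert from UTC+2).
Pita in UTC: 08:20-09:00, 12:35-13:30, 13:55-14:35, 15:40-17:55 (add 4h to convert from UTC-4).
Clara in UTC: 11:50-13:40 (subtract 2h to convert from UTC+2).
Maria in UTC: 09:45-11:15, 11:25-12:55, 14:30-15:20, 16:55-18:10 (add 4h to convert from UTC-4).
Jonas ∩ Hamid: 10:55-12:05, 13:50-16:15, 16:20-17:00, 17:55-18:25.
Jonas ∩ Hamid ∩ Dana: 14:05-16:10.
Jonas ∩ Hamid ∩ Dana ∩ Pita: 14:05-14:35, 15:40-16:10.
Jonas ∩ Hamid ∩ Dana ∩ Pita ∩ Clara: ∅.
Jonas ∩ Hamid ∩ Dana ∩ Pita ∩ Clara ∩ Maria: ∅.
There is no time when everyone is free.
No common window exists, so the longest block is 0 minutes.

0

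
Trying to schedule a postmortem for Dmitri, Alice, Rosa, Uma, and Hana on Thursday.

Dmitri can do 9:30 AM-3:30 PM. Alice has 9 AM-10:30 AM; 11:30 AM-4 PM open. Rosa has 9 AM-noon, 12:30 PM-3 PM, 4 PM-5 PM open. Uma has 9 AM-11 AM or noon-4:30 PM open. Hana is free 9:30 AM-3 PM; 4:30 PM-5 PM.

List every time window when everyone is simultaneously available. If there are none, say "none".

Dmitri ∩ Alice: 09:30-10:30, 11:30-15:30.
Dmitri ∩ Alice ∩ Rosa: 09:30-10:30, 11:30-12:00, 12:30-15:00.
Dmitri ∩ Alice ∩ Rosa ∩ Uma: 09:30-10:30, 12:30-15:00.
Dmitri ∩ Alice ∩ Rosa ∩ Uma ∩ Hana: 09:30-10:30, 12:30-15:00.

09:30-10:30, 12:30-15:00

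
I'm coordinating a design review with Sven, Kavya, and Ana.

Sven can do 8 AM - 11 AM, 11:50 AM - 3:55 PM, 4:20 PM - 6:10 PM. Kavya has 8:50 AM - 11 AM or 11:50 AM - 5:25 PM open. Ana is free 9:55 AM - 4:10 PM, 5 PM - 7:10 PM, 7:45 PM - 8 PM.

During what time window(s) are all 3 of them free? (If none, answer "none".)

09:55-11:00, 11:50-15:55, 17:00-17:25

Sven ∩ Kavya: 08:50-11:00, 11:50-15:55, 16:20-17:25.
Sven ∩ Kavya ∩ Ana: 09:55-11:00, 11:50-15:55, 17:00-17:25.
So the common availability across everyone is 09:55-11:00, 11:50-15:55, 17:00-17:25.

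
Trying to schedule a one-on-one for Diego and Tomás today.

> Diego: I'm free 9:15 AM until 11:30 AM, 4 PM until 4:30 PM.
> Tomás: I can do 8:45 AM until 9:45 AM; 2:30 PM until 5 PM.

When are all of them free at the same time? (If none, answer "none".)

09:15-09:45, 16:00-16:30

Diego ∩ Tomás: 09:15-09:45, 16:00-16:30.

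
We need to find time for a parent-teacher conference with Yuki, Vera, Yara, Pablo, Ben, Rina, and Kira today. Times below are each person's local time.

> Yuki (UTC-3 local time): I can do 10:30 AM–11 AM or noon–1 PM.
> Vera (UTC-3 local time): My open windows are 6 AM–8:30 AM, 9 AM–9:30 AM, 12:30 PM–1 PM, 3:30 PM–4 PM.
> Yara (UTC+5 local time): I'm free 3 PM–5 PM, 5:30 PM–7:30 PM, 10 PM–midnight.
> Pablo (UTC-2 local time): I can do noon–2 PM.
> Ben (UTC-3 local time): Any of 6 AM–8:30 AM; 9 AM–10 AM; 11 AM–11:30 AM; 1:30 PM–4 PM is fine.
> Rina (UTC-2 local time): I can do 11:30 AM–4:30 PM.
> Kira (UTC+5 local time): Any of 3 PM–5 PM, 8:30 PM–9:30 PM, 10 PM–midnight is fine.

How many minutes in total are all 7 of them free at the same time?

0

Yuki in UTC: 13:30-14:00, 15:00-16:00 (add 3h to convert from UTC-3).
Vera in UTC: 09:00-11:30, 12:00-12:30, 15:30-16:00, 18:30-19:00 (add 3h to convert from UTC-3).
Yara in UTC: 10:00-12:00, 12:30-14:30, 17:00-19:00 (subtract 5h to convert from UTC+5).
Pablo in UTC: 14:00-16:00 (add 2h to convert from UTC-2).
Ben in UTC: 09:00-11:30, 12:00-13:00, 14:00-14:30, 16:30-19:00 (add 3h to convert from UTC-3).
Rina in UTC: 13:30-18:30 (add 2h to convert from UTC-2).
Kira in UTC: 10:00-12:00, 15:30-16:30, 17:00-19:00 (subtract 5h to convert from UTC+5).
Yuki ∩ Vera: 15:30-16:00.
Yuki ∩ Vera ∩ Yara: ∅.
Yuki ∩ Vera ∩ Yara ∩ Pablo: ∅.
Yuki ∩ Vera ∩ Yara ∩ Pablo ∩ Ben: ∅.
Yuki ∩ Vera ∩ Yara ∩ Pablo ∩ Ben ∩ Rina: ∅.
Yuki ∩ Vera ∩ Yara ∩ Pablo ∩ Ben ∩ Rina ∩ Kira: ∅.
There is no time when everyone is free.
There is no common window, so the total is 0 minutes.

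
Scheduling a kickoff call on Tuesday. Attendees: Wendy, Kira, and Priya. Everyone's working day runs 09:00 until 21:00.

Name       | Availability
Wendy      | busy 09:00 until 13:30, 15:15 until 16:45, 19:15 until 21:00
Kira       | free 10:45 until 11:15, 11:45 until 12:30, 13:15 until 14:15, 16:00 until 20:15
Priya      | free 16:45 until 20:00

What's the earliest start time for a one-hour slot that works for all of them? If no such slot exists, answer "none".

16:45

Wendy free: 13:30-15:15, 16:45-19:15 (invert busy blocks within the working day).
Kira free: 10:45-11:15, 11:45-12:30, 13:15-14:15, 16:00-20:15.
Priya free: 16:45-20:00.
Wendy ∩ Kira: 13:30-14:15, 16:45-19:15.
Wendy ∩ Kira ∩ Priya: 16:45-19:15.
The first common window of at least 60 minutes is 16:45-19:15, so the earliest start is 16:45.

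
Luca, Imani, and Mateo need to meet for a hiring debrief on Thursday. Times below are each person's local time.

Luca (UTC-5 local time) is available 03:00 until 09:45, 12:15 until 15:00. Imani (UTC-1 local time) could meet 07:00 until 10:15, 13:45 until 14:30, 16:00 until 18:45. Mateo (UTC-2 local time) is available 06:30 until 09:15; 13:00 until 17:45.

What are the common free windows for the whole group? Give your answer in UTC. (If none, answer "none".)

Luca in UTC: 08:00-14:45, 17:15-20:00 (add 5h to convert from UTC-5).
Imani in UTC: 08:00-11:15, 14:45-15:30, 17:00-19:45 (add 1h to convert from UTC-1).
Mateo in UTC: 08:30-11:15, 15:00-19:45 (add 2h to convert from UTC-2).
Luca ∩ Imani: 08:00-11:15, 17:15-19:45.
Luca ∩ Imani ∩ Mateo: 08:30-11:15, 17:15-19:45.
Those are the intersection windows.

08:30-11:15, 17:15-19:45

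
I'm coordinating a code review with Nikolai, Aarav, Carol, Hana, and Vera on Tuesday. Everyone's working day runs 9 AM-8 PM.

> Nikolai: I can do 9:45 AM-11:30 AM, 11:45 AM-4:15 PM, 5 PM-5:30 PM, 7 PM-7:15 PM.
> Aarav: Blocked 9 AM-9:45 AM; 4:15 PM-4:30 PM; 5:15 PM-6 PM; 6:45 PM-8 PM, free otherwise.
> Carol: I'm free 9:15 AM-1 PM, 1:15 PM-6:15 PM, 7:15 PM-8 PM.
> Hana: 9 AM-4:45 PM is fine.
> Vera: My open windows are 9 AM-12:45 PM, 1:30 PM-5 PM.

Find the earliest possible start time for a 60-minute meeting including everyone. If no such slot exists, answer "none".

09:45

Nikolai free: 09:45-11:30, 11:45-16:15, 17:00-17:30, 19:00-19:15.
Aarav free: 09:45-16:15, 16:30-17:15, 18:00-18:45 (invert busy blocks within the working day).
Carol free: 09:15-13:00, 13:15-18:15, 19:15-20:00.
Hana free: 09:00-16:45.
Vera free: 09:00-12:45, 13:30-17:00.
Nikolai ∩ Aarav: 09:45-11:30, 11:45-16:15, 17:00-17:15.
Nikolai ∩ Aarav ∩ Carol: 09:45-11:30, 11:45-13:00, 13:15-16:15, 17:00-17:15.
Nikolai ∩ Aarav ∩ Carol ∩ Hana: 09:45-11:30, 11:45-13:00, 13:15-16:15.
Nikolai ∩ Aarav ∩ Carol ∩ Hana ∩ Vera: 09:45-11:30, 11:45-12:45, 13:30-16:15.
Those are the intersection windows.
The first common window of at least 60 minutes is 09:45-11:30, so the earliest start is 09:45.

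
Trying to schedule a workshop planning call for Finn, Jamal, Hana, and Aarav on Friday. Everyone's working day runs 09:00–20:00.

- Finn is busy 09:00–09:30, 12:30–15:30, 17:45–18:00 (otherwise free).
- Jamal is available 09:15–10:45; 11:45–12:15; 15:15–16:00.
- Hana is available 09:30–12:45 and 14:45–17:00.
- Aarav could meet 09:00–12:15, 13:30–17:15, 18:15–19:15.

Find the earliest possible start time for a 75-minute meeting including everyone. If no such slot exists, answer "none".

09:30

Finn free: 09:30-12:30, 15:30-17:45, 18:00-20:00 (invert busy blocks within the working day).
Jamal free: 09:15-10:45, 11:45-12:15, 15:15-16:00.
Hana free: 09:30-12:45, 14:45-17:00.
Aarav free: 09:00-12:15, 13:30-17:15, 18:15-19:15.
Finn ∩ Jamal: 09:30-10:45, 11:45-12:15, 15:30-16:00.
Finn ∩ Jamal ∩ Hana: 09:30-10:45, 11:45-12:15, 15:30-16:00.
Finn ∩ Jamal ∩ Hana ∩ Aarav: 09:30-10:45, 11:45-12:15, 15:30-16:00.
The first common window of at least 75 minutes is 09:30-10:45, so the earliest start is 09:30.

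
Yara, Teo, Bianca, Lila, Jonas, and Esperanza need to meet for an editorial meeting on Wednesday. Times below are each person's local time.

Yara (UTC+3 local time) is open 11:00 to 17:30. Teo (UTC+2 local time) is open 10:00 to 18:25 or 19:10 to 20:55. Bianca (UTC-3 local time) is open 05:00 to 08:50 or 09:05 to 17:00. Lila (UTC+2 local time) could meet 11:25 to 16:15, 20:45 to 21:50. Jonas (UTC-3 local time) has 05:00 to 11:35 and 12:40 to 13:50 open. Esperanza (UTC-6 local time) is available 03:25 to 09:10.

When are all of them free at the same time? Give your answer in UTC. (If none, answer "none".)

Yara in UTC: 08:00-14:30 (subtract 3h to convert from UTC+3).
Teo in UTC: 08:00-16:25, 17:10-18:55 (subtract 2h to convert from UTC+2).
Bianca in UTC: 08:00-11:50, 12:05-20:00 (add 3h to convert from UTC-3).
Lila in UTC: 09:25-14:15, 18:45-19:50 (subtract 2h to convert from UTC+2).
Jonas in UTC: 08:00-14:35, 15:40-16:50 (add 3h to convert from UTC-3).
Esperanza in UTC: 09:25-15:10 (add 6h to convert from UTC-6).
Yara ∩ Teo: 08:00-14:30.
Yara ∩ Teo ∩ Bianca: 08:00-11:50, 12:05-14:30.
Yara ∩ Teo ∩ Bianca ∩ Lila: 09:25-11:50, 12:05-14:15.
Yara ∩ Teo ∩ Bianca ∩ Lila ∩ Jonas: 09:25-11:50, 12:05-14:15.
Yara ∩ Teo ∩ Bianca ∩ Lila ∩ Jonas ∩ Esperanza: 09:25-11:50, 12:05-14:15.

09:25-11:50, 12:05-14:15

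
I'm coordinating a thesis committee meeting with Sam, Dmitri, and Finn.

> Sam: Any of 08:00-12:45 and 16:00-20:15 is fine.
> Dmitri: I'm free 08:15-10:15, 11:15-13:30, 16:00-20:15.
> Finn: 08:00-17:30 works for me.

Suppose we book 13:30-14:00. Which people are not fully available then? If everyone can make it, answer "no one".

Dmitri, Sam

Sam: not fully free for 13:30-14:00. Dmitri: not fully free for 13:30-14:00. Finn: free for 13:30-14:00.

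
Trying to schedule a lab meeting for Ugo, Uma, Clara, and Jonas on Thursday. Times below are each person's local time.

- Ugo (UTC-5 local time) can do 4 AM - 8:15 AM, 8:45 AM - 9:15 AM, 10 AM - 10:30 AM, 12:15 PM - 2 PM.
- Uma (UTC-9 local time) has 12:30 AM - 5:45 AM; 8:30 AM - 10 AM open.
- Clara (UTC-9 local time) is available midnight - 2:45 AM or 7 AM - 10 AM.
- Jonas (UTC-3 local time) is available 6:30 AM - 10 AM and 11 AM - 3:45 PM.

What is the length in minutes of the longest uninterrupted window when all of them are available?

135

Ugo in UTC: 09:00-13:15, 13:45-14:15, 15:00-15:30, 17:15-19:00 (add 5h to convert from UTC-5).
Uma in UTC: 09:30-14:45, 17:30-19:00 (add 9h to convert from UTC-9).
Clara in UTC: 09:00-11:45, 16:00-19:00 (add 9h to convert from UTC-9).
Jonas in UTC: 09:30-13:00, 14:00-18:45 (add 3h to convert from UTC-3).
Ugo ∩ Uma: 09:30-13:15, 13:45-14:15, 17:30-19:00.
Ugo ∩ Uma ∩ Clara: 09:30-11:45, 17:30-19:00.
Ugo ∩ Uma ∩ Clara ∩ Jonas: 09:30-11:45, 17:30-18:45.
So the common availability across everyone is 09:30-11:45, 17:30-18:45.
The longest is 09:30-11:45 at 135 minutes.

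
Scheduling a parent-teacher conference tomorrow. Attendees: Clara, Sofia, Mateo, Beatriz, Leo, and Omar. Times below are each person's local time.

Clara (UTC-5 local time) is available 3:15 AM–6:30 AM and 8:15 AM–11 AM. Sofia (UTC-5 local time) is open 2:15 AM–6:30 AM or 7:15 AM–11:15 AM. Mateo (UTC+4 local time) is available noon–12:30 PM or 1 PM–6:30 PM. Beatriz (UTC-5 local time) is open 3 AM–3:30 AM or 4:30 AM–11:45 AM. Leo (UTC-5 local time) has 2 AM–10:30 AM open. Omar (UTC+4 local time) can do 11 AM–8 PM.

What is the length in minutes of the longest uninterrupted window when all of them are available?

Clara in UTC: 08:15-11:30, 13:15-16:00 (add 5h to convert from UTC-5).
Sofia in UTC: 07:15-11:30, 12:15-16:15 (add 5h to convert from UTC-5).
Mateo in UTC: 08:00-08:30, 09:00-14:30 (subtract 4h to convert from UTC+4).
Beatriz in UTC: 08:00-08:30, 09:30-16:45 (add 5h to convert from UTC-5).
Leo in UTC: 07:00-15:30 (add 5h to convert from UTC-5).
Omar in UTC: 07:00-16:00 (subtract 4h to convert from UTC+4).
Clara ∩ Sofia: 08:15-11:30, 13:15-16:00.
Clara ∩ Sofia ∩ Mateo: 08:15-08:30, 09:00-11:30, 13:15-14:30.
Clara ∩ Sofia ∩ Mateo ∩ Beatriz: 08:15-08:30, 09:30-11:30, 13:15-14:30.
Clara ∩ Sofia ∩ Mateo ∩ Beatriz ∩ Leo: 08:15-08:30, 09:30-11:30, 13:15-14:30.
Clara ∩ Sofia ∩ Mateo ∩ Beatriz ∩ Leo ∩ Omar: 08:15-08:30, 09:30-11:30, 13:15-14:30.
The longest is 09:30-11:30 at 120 minutes.

120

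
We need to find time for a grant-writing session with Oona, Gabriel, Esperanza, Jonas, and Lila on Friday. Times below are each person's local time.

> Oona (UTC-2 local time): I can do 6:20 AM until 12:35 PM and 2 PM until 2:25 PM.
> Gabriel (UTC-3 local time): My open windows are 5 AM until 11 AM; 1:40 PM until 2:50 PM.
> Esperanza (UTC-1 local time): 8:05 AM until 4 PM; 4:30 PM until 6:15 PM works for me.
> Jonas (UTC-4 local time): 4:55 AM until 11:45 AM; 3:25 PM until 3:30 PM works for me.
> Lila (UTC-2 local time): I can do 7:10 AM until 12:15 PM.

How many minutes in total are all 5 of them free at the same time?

Oona in UTC: 08:20-14:35, 16:00-16:25 (add 2h to convert from UTC-2).
Gabriel in UTC: 08:00-14:00, 16:40-17:50 (add 3h to convert from UTC-3).
Esperanza in UTC: 09:05-17:00, 17:30-19:15 (add 1h to convert from UTC-1).
Jonas in UTC: 08:55-15:45, 19:25-19:30 (add 4h to convert from UTC-4).
Lila in UTC: 09:10-14:15 (add 2h to convert from UTC-2).
Oona ∩ Gabriel: 08:20-14:00.
Oona ∩ Gabriel ∩ Esperanza: 09:05-14:00.
Oona ∩ Gabriel ∩ Esperanza ∩ Jonas: 09:05-14:00.
Oona ∩ Gabriel ∩ Esperanza ∩ Jonas ∩ Lila: 09:10-14:00.
That's a single block of 290 minutes.

290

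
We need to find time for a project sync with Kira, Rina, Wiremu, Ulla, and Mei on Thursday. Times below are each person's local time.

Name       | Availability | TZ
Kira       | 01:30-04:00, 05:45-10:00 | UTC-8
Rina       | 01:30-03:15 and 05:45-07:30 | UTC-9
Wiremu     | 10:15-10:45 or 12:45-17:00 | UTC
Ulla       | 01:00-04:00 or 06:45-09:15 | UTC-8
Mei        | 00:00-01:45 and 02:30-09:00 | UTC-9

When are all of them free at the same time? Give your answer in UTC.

Kira in UTC: 09:30-12:00, 13:45-18:00 (add 8h to convert from UTC-8).
Rina in UTC: 10:30-12:15, 14:45-16:30 (add 9h to convert from UTC-9).
Wiremu in UTC: 10:15-10:45, 12:45-17:00.
Ulla in UTC: 09:00-12:00, 14:45-17:15 (add 8h to convert from UTC-8).
Mei in UTC: 09:00-10:45, 11:30-18:00 (add 9h to convert from UTC-9).
Kira ∩ Rina: 10:30-12:00, 14:45-16:30.
Kira ∩ Rina ∩ Wiremu: 10:30-10:45, 14:45-16:30.
Kira ∩ Rina ∩ Wiremu ∩ Ulla: 10:30-10:45, 14:45-16:30.
Kira ∩ Rina ∩ Wiremu ∩ Ulla ∩ Mei: 10:30-10:45, 14:45-16:30.

10:30-10:45, 14:45-16:30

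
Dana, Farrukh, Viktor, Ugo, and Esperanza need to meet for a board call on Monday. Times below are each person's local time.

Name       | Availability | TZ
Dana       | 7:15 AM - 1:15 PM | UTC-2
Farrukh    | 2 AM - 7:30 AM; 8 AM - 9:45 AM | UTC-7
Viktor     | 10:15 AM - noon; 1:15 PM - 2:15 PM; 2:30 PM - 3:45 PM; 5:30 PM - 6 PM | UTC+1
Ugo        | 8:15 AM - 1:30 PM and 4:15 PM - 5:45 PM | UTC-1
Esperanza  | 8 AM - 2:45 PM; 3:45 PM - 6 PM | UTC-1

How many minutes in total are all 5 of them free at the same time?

Dana in UTC: 09:15-15:15 (add 2h to convert from UTC-2).
Farrukh in UTC: 09:00-14:30, 15:00-16:45 (add 7h to convert from UTC-7).
Viktor in UTC: 09:15-11:00, 12:15-13:15, 13:30-14:45, 16:30-17:00 (subtract 1h to convert from UTC+1).
Ugo in UTC: 09:15-14:30, 17:15-18:45 (add 1h to convert from UTC-1).
Esperanza in UTC: 09:00-15:45, 16:45-19:00 (add 1h to convert from UTC-1).
Dana ∩ Farrukh: 09:15-14:30, 15:00-15:15.
Dana ∩ Farrukh ∩ Viktor: 09:15-11:00, 12:15-13:15, 13:30-14:30.
Dana ∩ Farrukh ∩ Viktor ∩ Ugo: 09:15-11:00, 12:15-13:15, 13:30-14:30.
Dana ∩ Farrukh ∩ Viktor ∩ Ugo ∩ Esperanza: 09:15-11:00, 12:15-13:15, 13:30-14:30.
Summing the common windows: 105 + 60 + 60 = 225 minutes.

225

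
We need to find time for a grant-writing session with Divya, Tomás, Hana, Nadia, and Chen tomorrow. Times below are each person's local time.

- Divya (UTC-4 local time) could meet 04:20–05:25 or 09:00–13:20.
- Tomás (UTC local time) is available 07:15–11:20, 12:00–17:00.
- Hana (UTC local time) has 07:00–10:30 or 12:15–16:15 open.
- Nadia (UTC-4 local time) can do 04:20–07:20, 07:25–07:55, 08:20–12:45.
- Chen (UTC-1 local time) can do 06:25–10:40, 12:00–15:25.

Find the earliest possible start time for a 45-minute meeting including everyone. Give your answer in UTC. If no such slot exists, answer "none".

08:20

Divya in UTC: 08:20-09:25, 13:00-17:20 (add 4h to convert from UTC-4).
Tomás in UTC: 07:15-11:20, 12:00-17:00.
Hana in UTC: 07:00-10:30, 12:15-16:15.
Nadia in UTC: 08:20-11:20, 11:25-11:55, 12:20-16:45 (add 4h to convert from UTC-4).
Chen in UTC: 07:25-11:40, 13:00-16:25 (add 1h to convert from UTC-1).
Divya ∩ Tomás: 08:20-09:25, 13:00-17:00.
Divya ∩ Tomás ∩ Hana: 08:20-09:25, 13:00-16:15.
Divya ∩ Tomás ∩ Hana ∩ Nadia: 08:20-09:25, 13:00-16:15.
Divya ∩ Tomás ∩ Hana ∩ Nadia ∩ Chen: 08:20-09:25, 13:00-16:15.
Those are the intersection windows.
The first common window of at least 45 minutes is 08:20-09:25, so the earliest start is 08:20.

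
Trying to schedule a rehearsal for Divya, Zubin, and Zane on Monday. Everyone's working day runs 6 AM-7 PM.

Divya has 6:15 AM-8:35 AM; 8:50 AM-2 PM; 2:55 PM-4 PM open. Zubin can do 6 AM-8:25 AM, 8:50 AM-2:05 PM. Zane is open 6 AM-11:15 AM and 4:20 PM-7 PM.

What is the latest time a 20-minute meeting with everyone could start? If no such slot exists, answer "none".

10:55

Divya ∩ Zubin: 06:15-08:25, 08:50-14:00.
Divya ∩ Zubin ∩ Zane: 06:15-08:25, 08:50-11:15.
The last common window of at least 20 minutes is 08:50-11:15; a 20-minute meeting can start as late as 10:55 and still end by 11:15.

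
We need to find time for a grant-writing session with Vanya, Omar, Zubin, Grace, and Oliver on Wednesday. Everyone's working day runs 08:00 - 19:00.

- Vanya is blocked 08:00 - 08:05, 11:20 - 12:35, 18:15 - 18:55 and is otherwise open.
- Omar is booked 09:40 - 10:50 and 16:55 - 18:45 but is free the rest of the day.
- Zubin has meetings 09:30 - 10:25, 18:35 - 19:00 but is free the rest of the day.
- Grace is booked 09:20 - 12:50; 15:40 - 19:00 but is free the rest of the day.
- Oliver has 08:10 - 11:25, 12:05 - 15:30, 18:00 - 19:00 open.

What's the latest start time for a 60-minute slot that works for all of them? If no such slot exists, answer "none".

Vanya free: 08:05-11:20, 12:35-18:15, 18:55-19:00 (invert busy blocks within the working day).
Omar free: 08:00-09:40, 10:50-16:55, 18:45-19:00 (invert busy blocks within the working day).
Zubin free: 08:00-09:30, 10:25-18:35 (invert busy blocks within the working day).
Grace free: 08:00-09:20, 12:50-15:40 (invert busy blocks within the working day).
Oliver free: 08:10-11:25, 12:05-15:30, 18:00-19:00.
Vanya ∩ Omar: 08:05-09:40, 10:50-11:20, 12:35-16:55, 18:55-19:00.
Vanya ∩ Omar ∩ Zubin: 08:05-09:30, 10:50-11:20, 12:35-16:55.
Vanya ∩ Omar ∩ Zubin ∩ Grace: 08:05-09:20, 12:50-15:40.
Vanya ∩ Omar ∩ Zubin ∩ Grace ∩ Oliver: 08:10-09:20, 12:50-15:30.
The last common window of at least 60 minutes is 12:50-15:30; a 60-minute meeting can start as late as 14:30 and still end by 15:30.

14:30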